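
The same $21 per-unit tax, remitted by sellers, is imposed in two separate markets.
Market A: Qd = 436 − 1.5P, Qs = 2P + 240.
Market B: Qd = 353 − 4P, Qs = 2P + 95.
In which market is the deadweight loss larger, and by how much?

Market B, by $105.

Market A: pre-tax P* = $56, Q* = 352; post-tax Q = 334; deadweight loss = $189.
Market B: pre-tax P* = $43, Q* = 181; post-tax Q = 153; deadweight loss = $294.
Difference: $189 vs $294 → market B is larger by $105.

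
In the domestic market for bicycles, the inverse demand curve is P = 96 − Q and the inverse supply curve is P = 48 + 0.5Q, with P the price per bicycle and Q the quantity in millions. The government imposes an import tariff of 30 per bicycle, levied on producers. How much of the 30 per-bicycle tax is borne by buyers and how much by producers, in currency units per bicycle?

Buyers bear 20 per bicycle; producers bear 10 per bicycle.

Rewrite in direct form: Qd = 96 − P and Qs = 2P − 96.
Without the tax, 96 − P = 2P − 96 gives 3P = 192, so P* = 64 and Q* = 32.
With the tax collected from producers, supply shifts: Qs = 2(P − 30) − 96.
New equilibrium: buyers pay 84, producers receive 54, Q = 12. (Wedge: Pb − Ps = 30.)
Burden on buyers: 20; on producers: 10. (They sum to 30.)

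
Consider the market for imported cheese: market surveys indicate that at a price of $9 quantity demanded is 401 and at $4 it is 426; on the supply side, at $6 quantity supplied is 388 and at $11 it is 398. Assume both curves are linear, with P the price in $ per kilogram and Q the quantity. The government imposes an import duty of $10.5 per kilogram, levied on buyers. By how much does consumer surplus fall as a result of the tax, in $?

Demand slope: (426 − 401)/(4 − 9) = -5, so Qd = 446 − 5P.
Supply slope: (398 − 388)/(11 − 6) = 2, so Qs = 2P + 376.
Before the tax: set 446 − 5P = 2P + 376 → P* = $10, Q* = 396.
With the tax collected from buyers, demand (in seller-price terms) shifts: Qd = 446 − 5(P + 10.5).
New equilibrium: buyers pay $13, sellers receive $2.5, Q = 381. (Wedge: Pb − Ps = 10.5.)
ΔCS is the trapezoid between Q = 381 and Q = 396 of height $3: ½ · (396 + 381) · 3 = $1165.5.

Consumer surplus falls by $1165.5.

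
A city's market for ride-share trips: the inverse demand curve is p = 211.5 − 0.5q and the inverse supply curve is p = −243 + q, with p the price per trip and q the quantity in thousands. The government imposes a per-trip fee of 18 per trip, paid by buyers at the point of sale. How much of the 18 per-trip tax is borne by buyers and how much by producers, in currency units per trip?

Buyers bear 6 per trip; producers bear 12 per trip.

Rewrite in direct form: qd = 423 − 2p and qs = p + 243.
Before the tax: set 423 − 2p = p + 243 → p* = 60, q* = 303.
With the tax collected from buyers, demand (in seller-price terms) shifts: qd = 423 − 2(p + 18).
Solving gives q = 291 with buyers paying 66 and producers receiving 48 (the 18 wedge).
Burden on buyers: 6; on producers: 12. (They sum to 18.)
The less price-elastic side of the market bears the larger share of a per-unit tax.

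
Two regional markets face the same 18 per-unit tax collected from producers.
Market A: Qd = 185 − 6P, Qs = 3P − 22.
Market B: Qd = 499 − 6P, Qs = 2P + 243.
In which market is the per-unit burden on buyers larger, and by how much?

Market A, by 1.5.

Market A: pre-tax P* = 23, Q* = 47; post-tax Q = 11; per-unit burden on buyers = 6.
Market B: pre-tax P* = 32, Q* = 307; post-tax Q = 280; per-unit burden on buyers = 4.5.
Difference: 6 vs 4.5 → market A is larger by 1.5.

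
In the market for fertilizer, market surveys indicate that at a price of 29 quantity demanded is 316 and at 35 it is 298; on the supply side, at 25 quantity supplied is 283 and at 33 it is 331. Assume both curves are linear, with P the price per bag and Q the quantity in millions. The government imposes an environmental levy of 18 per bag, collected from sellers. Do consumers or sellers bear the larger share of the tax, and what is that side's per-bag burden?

Demand slope: (298 − 316)/(35 − 29) = -3, so Qd = 403 − 3P.
Supply slope: (331 − 283)/(33 − 25) = 6, so Qs = 6P + 133.
Without the tax, 403 − 3P = 6P + 133 gives 9P = 270, so P* = 30 and Q* = 313.
With the tax collected from sellers, supply shifts: Qs = 6(P − 18) + 133.
Solving gives Q = 277 with consumers paying 42 and sellers receiving 24 (the 18 wedge).
Per-bag burden: consumers 12, sellers 6.
Consumers take the larger share because demand is less price-elastic here (demand slope 3 vs supply slope 6).
The less price-elastic side of the market bears the larger share of a per-unit tax.

Consumers bear the larger share: 12 per bag.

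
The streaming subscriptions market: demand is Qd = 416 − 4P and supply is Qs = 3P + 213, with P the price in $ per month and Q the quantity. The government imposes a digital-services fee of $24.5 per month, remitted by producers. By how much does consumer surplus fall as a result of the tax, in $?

Without the tax, 416 − 4P = 3P + 213 gives 7P = 203, so P* = $29 and Q* = 300.
With the tax collected from producers, supply shifts: Qs = 3(P − 24.5) + 213.
Solving gives Q = 258 with buyers paying $39.5 and producers receiving $15 (the $24.5 wedge).
ΔCS is the trapezoid between Q = 258 and Q = 300 of height $10.5: ½ · (300 + 258) · 10.5 = $2929.5.

Consumer surplus falls by $2929.5.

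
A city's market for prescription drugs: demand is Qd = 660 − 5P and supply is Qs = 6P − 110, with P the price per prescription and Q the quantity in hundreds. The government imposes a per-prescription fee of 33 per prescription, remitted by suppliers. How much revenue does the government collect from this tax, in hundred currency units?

Tax revenue = 7260 hundred.

Before the tax: set 660 − 5P = 6P − 110 → P* = 70, Q* = 310.
With the tax collected from suppliers, supply shifts: Qs = 6(P − 33) − 110.
Solving gives Q = 220 with buyers paying 88 and suppliers receiving 55 (the 33 wedge).
Revenue = t · Q = 33 · 220 = 7260.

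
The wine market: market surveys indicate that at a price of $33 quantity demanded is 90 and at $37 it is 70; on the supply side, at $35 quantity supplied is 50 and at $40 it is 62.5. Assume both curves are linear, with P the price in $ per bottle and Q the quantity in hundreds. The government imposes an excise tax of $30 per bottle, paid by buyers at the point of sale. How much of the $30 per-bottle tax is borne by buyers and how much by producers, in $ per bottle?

Buyers bear $10 per bottle; producers bear $20 per bottle.

Demand slope: (70 − 90)/(37 − 33) = -5, so Qd = 255 − 5P.
Supply slope: (62.5 − 50)/(40 − 35) = 2.5, so Qs = 2.5P − 37.5.
Without the tax, 255 − 5P = 2.5P − 37.5 gives 7.5P = 292.5, so P* = $39 and Q* = 60.
With the tax collected from buyers, demand (in seller-price terms) shifts: Qd = 255 − 5(P + 30).
New equilibrium: buyers pay $49, producers receive $19, Q = 10. (Wedge: Pb − Ps = 30.)
Burden on buyers: $10; on producers: $20. (They sum to $30.)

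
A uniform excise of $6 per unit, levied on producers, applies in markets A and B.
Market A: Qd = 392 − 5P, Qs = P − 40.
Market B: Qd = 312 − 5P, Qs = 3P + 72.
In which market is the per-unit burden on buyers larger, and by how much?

Market B, by $1.25.

Market A: pre-tax P* = $72, Q* = 32; post-tax Q = 27; per-unit burden on buyers = $1.
Market B: pre-tax P* = $30, Q* = 162; post-tax Q = 150.75; per-unit burden on buyers = $2.25.
Difference: $1 vs $2.25 → market B is larger by $1.25.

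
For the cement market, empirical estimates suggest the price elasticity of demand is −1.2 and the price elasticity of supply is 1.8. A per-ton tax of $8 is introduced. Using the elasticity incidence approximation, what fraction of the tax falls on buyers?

Incidence ratio: buyers' share ≈ εs / (εs + |εd|) = 1.8 / (1.8 + 1.2) = 0.6.
Supply is the more elastic side, so buyers bear the larger share.

Buyers' share ≈ 0.6.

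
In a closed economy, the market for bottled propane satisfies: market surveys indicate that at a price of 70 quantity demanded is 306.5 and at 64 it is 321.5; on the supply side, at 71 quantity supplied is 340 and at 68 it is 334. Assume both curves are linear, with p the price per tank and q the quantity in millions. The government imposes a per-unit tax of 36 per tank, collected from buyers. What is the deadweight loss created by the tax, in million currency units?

Demand slope: (321.5 − 306.5)/(64 − 70) = -2.5, so qd = 481.5 − 2.5p.
Supply slope: (334 − 340)/(68 − 71) = 2, so qs = 2p + 198.
Before the tax: set 481.5 − 2.5p = 2p + 198 → p* = 63, q* = 324.
With the tax collected from buyers, demand (in seller-price terms) shifts: qd = 481.5 − 2.5(p + 36).
New equilibrium: buyers pay 79, producers receive 43, q = 284. (Wedge: pb − ps = 36.)
Quantity falls by |ΔQ| = |324 − 284| = 40.
DWL = ½ · t · |ΔQ| = ½ · 36 · 40 = 720.

Deadweight loss = 720 million.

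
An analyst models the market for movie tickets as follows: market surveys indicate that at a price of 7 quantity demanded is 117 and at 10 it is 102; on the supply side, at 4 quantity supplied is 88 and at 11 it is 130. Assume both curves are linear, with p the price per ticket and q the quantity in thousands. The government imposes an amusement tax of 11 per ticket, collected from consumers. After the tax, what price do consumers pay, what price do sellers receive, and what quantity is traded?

Demand slope: (102 − 117)/(10 − 7) = -5, so qd = 152 − 5p.
Supply slope: (130 − 88)/(11 − 4) = 6, so qs = 6p + 64.
Before the tax: set 152 − 5p = 6p + 64 → p* = 8, q* = 112.
With the tax collected from consumers, demand (in seller-price terms) shifts: qd = 152 − 5(p + 11).
New equilibrium: consumers pay 14, sellers receive 3, q = 82. (Wedge: pb − ps = 11.)

Consumers pay 14; sellers receive 3; quantity = 82.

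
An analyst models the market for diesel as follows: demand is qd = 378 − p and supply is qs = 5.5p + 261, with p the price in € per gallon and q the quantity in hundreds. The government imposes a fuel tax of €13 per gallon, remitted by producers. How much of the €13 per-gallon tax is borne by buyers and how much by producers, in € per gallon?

Without the tax, 378 − p = 5.5p + 261 gives 6.5p = 117, so p* = €18 and q* = 360.
With the tax collected from producers, supply shifts: qs = 5.5(p − 13) + 261.
Solving gives q = 349 with buyers paying €29 and producers receiving €16 (the €13 wedge).
Burden on buyers: €11; on producers: €2. (They sum to €13.)
The less price-elastic side of the market bears the larger share of a per-unit tax.

Buyers bear €11 per gallon; producers bear €2 per gallon.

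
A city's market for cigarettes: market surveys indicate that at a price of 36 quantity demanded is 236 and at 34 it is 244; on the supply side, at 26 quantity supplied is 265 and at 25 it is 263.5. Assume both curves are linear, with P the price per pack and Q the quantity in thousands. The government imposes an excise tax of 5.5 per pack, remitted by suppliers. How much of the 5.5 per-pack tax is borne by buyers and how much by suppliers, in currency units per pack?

Demand slope: (244 − 236)/(34 − 36) = -4, so Qd = 380 − 4P.
Supply slope: (263.5 − 265)/(25 − 26) = 1.5, so Qs = 1.5P + 226.
Without the tax, 380 − 4P = 1.5P + 226 gives 5.5P = 154, so P* = 28 and Q* = 268.
With the tax collected from suppliers, supply shifts: Qs = 1.5(P − 5.5) + 226.
New equilibrium: buyers pay 29.5, suppliers receive 24, Q = 262. (Wedge: Pb − Ps = 5.5.)
Burden on buyers: 1.5; on suppliers: 4. (They sum to 5.5.)
The less price-elastic side of the market bears the larger share of a per-unit tax.

Buyers bear 1.5 per pack; suppliers bear 4 per pack.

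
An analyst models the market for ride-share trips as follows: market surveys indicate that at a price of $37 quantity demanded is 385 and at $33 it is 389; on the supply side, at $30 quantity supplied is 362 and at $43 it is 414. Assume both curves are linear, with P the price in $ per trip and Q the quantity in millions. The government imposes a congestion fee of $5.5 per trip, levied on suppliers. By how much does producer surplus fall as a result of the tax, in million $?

Demand slope: (389 − 385)/(33 − 37) = -1, so Qd = 422 − P.
Supply slope: (414 − 362)/(43 − 30) = 4, so Qs = 4P + 242.
Before the tax: set 422 − P = 4P + 242 → P* = $36, Q* = 386.
With the tax collected from suppliers, supply shifts: Qs = 4(P − 5.5) + 242.
New equilibrium: consumers pay $40.4, suppliers receive $34.9, Q = 381.6. (Wedge: Pb − Ps = 5.5.)
ΔPS is the trapezoid between Q = 381.6 and Q = 386 of height $1.1: ½ · (386 + 381.6) · 1.1 = $422.18.

Producer surplus falls by $422.18 million.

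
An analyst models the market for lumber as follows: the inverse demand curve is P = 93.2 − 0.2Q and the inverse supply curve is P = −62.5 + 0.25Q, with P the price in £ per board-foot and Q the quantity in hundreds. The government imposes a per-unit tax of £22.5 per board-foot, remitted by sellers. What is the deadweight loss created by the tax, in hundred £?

Deadweight loss = £562.5 hundred.

Rewrite in direct form: Qd = 466 − 5P and Qs = 4P + 250.
Without the tax, 466 − 5P = 4P + 250 gives 9P = 216, so P* = £24 and Q* = 346.
With the tax collected from sellers, supply shifts: Qs = 4(P − 22.5) + 250.
New equilibrium: consumers pay £34, sellers receive £11.5, Q = 296. (Wedge: Pb − Ps = 22.5.)
Quantity falls by |ΔQ| = |346 − 296| = 50.
DWL = ½ · t · |ΔQ| = ½ · 22.5 · 50 = £562.5.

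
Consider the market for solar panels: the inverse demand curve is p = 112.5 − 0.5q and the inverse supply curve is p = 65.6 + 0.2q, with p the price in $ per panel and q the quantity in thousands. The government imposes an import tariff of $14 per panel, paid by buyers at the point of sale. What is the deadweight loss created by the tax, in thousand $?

Deadweight loss = $140 thousand.

Rewrite in direct form: qd = 225 − 2p and qs = 5p − 328.
Before the tax: set 225 − 2p = 5p − 328 → p* = $79, q* = 67.
With the tax collected from buyers, demand (in seller-price terms) shifts: qd = 225 − 2(p + 14).
Solving gives q = 47 with buyers paying $89 and suppliers receiving $75 (the $14 wedge).
Quantity falls by |ΔQ| = |67 − 47| = 20.
DWL = ½ · t · |ΔQ| = ½ · 14 · 20 = $140.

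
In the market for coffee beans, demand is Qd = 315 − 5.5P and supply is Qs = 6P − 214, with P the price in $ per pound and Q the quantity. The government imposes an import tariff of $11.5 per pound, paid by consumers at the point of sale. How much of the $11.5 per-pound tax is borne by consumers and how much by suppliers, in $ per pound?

Consumers bear $6 per pound; suppliers bear $5.5 per pound.

Without the tax, 315 − 5.5P = 6P − 214 gives 11.5P = 529, so P* = $46 and Q* = 62.
With the tax collected from consumers, demand (in seller-price terms) shifts: Qd = 315 − 5.5(P + 11.5).
Solving gives Q = 29 with consumers paying $52 and suppliers receiving $40.5 (the $11.5 wedge).
Burden on consumers: $6; on suppliers: $5.5. (They sum to $11.5.)
The less price-elastic side of the market bears the larger share of a per-unit tax.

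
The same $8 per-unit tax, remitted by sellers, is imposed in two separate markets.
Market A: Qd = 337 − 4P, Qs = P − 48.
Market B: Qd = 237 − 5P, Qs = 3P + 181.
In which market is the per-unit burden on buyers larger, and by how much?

Market A: pre-tax P* = $77, Q* = 29; post-tax Q = 22.6; per-unit burden on buyers = $1.6.
Market B: pre-tax P* = $7, Q* = 202; post-tax Q = 187; per-unit burden on buyers = $3.
Difference: $1.6 vs $3 → market B is larger by $1.4.

Market B, by $1.4.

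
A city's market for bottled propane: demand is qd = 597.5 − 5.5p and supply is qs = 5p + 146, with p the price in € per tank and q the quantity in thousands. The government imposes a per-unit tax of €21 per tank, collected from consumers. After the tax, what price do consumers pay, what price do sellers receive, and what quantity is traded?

Before the tax: set 597.5 − 5.5p = 5p + 146 → p* = €43, q* = 361.
With the tax collected from consumers, demand (in seller-price terms) shifts: qd = 597.5 − 5.5(p + 21).
New equilibrium: consumers pay €53, sellers receive €32, q = 306. (Wedge: pb − ps = 21.)

Consumers pay €53; sellers receive €32; quantity = 306.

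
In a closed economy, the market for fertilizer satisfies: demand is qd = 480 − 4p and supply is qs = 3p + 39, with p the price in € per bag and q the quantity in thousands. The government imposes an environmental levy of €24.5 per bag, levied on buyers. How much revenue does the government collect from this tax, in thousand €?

Tax revenue = €4557 thousand.

Before the tax: set 480 − 4p = 3p + 39 → p* = €63, q* = 228.
With the tax collected from buyers, demand (in seller-price terms) shifts: qd = 480 − 4(p + 24.5).
Solving gives q = 186 with buyers paying €73.5 and producers receiving €49 (the €24.5 wedge).
Revenue = t · Q = 24.5 · 186 = €4557.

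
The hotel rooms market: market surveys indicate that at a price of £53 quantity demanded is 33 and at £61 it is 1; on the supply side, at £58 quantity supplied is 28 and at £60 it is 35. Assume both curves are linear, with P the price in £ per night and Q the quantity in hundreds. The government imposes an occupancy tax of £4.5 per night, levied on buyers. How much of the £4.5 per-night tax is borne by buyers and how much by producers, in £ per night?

Demand slope: (1 − 33)/(61 − 53) = -4, so Qd = 245 − 4P.
Supply slope: (35 − 28)/(60 − 58) = 3.5, so Qs = 3.5P − 175.
Before the tax: set 245 − 4P = 3.5P − 175 → P* = £56, Q* = 21.
With the tax collected from buyers, demand (in seller-price terms) shifts: Qd = 245 − 4(P + 4.5).
New equilibrium: buyers pay £58.1, producers receive £53.6, Q = 12.6. (Wedge: Pb − Ps = 4.5.)
Burden on buyers: £2.1; on producers: £2.4. (They sum to £4.5.)
The less price-elastic side of the market bears the larger share of a per-unit tax.

Buyers bear £2.1 per night; producers bear £2.4 per night.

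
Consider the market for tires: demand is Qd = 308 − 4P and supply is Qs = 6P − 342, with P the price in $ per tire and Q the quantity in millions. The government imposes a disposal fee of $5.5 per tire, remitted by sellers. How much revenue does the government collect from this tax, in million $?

Before the tax: set 308 − 4P = 6P − 342 → P* = $65, Q* = 48.
With the tax collected from sellers, supply shifts: Qs = 6(P − 5.5) − 342.
New equilibrium: buyers pay $68.3, sellers receive $62.8, Q = 34.8. (Wedge: Pb − Ps = 5.5.)
Revenue = t · Q = 5.5 · 34.8 = $191.4.

Tax revenue = $191.4 million.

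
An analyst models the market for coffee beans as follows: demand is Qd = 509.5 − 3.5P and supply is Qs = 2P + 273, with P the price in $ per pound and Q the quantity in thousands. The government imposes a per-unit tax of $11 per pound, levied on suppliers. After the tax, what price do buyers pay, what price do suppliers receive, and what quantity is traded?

Without the tax, 509.5 − 3.5P = 2P + 273 gives 5.5P = 236.5, so P* = $43 and Q* = 359.
With the tax collected from suppliers, supply shifts: Qs = 2(P − 11) + 273.
New equilibrium: buyers pay $47, suppliers receive $36, Q = 345. (Wedge: Pb − Ps = 11.)
The less price-elastic side of the market bears the larger share of a per-unit tax.

Buyers pay $47; suppliers receive $36; quantity = 345.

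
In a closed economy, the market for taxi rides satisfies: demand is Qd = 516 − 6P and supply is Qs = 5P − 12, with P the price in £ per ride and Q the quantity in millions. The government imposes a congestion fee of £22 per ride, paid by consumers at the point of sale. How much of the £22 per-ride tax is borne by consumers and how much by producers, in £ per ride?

Without the tax, 516 − 6P = 5P − 12 gives 11P = 528, so P* = £48 and Q* = 228.
With the tax collected from consumers, demand (in seller-price terms) shifts: Qd = 516 − 6(P + 22).
Solving gives Q = 168 with consumers paying £58 and producers receiving £36 (the £22 wedge).
Burden on consumers: £10; on producers: £12. (They sum to £22.)
The less price-elastic side of the market bears the larger share of a per-unit tax.

Consumers bear £10 per ride; producers bear £12 per ride.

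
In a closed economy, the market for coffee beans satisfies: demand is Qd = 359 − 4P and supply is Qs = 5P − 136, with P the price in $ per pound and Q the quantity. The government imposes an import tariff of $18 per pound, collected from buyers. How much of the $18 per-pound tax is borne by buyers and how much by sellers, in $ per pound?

Before the tax: set 359 − 4P = 5P − 136 → P* = $55, Q* = 139.
With the tax collected from buyers, demand (in seller-price terms) shifts: Qd = 359 − 4(P + 18).
New equilibrium: buyers pay $65, sellers receive $47, Q = 99. (Wedge: Pb − Ps = 18.)
Burden on buyers: $10; on sellers: $8. (They sum to $18.)
The less price-elastic side of the market bears the larger share of a per-unit tax.

Buyers bear $10 per pound; sellers bear $8 per pound.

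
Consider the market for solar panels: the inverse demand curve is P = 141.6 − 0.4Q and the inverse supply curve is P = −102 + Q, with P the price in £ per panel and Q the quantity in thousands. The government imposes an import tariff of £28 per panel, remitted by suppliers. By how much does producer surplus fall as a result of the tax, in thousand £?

Producer surplus falls by £3280 thousand.

Inverting to Q(P) form: Qd = 354 − 2.5P; Qs = P + 102.
Without the tax, 354 − 2.5P = P + 102 gives 3.5P = 252, so P* = £72 and Q* = 174.
With the tax collected from suppliers, supply shifts: Qs = (P − 28) + 102.
New equilibrium: buyers pay £80, suppliers receive £52, Q = 154. (Wedge: Pb − Ps = 28.)
ΔPS is the trapezoid between Q = 154 and Q = 174 of height £20: ½ · (174 + 154) · 20 = £3280.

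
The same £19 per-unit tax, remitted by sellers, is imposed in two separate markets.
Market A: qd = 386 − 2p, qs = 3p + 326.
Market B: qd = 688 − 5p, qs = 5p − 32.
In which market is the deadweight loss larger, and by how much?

Market A: pre-tax p* = £12, q* = 362; post-tax q = 339.2; deadweight loss = £216.6.
Market B: pre-tax p* = £72, q* = 328; post-tax q = 280.5; deadweight loss = £451.25.
Difference: £216.6 vs £451.25 → market B is larger by £234.65.

Market B, by £234.65.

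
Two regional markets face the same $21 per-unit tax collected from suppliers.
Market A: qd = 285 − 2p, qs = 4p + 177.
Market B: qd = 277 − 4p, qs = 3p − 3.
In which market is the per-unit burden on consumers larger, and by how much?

Market A: pre-tax p* = $18, q* = 249; post-tax q = 221; per-unit burden on consumers = $14.
Market B: pre-tax p* = $40, q* = 117; post-tax q = 81; per-unit burden on consumers = $9.
Difference: $14 vs $9 → market A is larger by $5.

Market A, by $5.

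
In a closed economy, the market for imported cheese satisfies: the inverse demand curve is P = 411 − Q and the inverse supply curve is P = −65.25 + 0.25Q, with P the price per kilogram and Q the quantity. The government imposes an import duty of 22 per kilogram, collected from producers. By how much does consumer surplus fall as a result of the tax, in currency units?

Inverting to Q(P) form: Qd = 411 − P; Qs = 4P + 261.
Before the tax: set 411 − P = 4P + 261 → P* = 30, Q* = 381.
With the tax collected from producers, supply shifts: Qs = 4(P − 22) + 261.
New equilibrium: buyers pay 47.6, producers receive 25.6, Q = 363.4. (Wedge: Pb − Ps = 22.)
ΔCS is the trapezoid between Q = 363.4 and Q = 381 of height 17.6: ½ · (381 + 363.4) · 17.6 = 6550.72.

Consumer surplus falls by 6550.72.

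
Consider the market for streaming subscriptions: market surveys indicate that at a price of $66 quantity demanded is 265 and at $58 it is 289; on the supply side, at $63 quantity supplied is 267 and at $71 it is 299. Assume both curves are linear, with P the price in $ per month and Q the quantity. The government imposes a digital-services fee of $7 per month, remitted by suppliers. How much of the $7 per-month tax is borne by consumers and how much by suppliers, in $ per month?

Consumers bear $4 per month; suppliers bear $3 per month.

Demand slope: (289 − 265)/(58 − 66) = -3, so Qd = 463 − 3P.
Supply slope: (299 − 267)/(71 − 63) = 4, so Qs = 4P + 15.
Before the tax: set 463 − 3P = 4P + 15 → P* = $64, Q* = 271.
With the tax collected from suppliers, supply shifts: Qs = 4(P − 7) + 15.
New equilibrium: consumers pay $68, suppliers receive $61, Q = 259. (Wedge: Pb − Ps = 7.)
Burden on consumers: $4; on suppliers: $3. (They sum to $7.)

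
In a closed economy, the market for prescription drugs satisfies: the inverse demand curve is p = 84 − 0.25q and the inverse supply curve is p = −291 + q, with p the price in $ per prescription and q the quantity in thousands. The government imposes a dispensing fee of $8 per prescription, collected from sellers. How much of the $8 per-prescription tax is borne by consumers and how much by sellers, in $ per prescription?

Consumers bear $1.6 per prescription; sellers bear $6.4 per prescription.

Rewrite in direct form: qd = 336 − 4p and qs = p + 291.
Without the tax, 336 − 4p = p + 291 gives 5p = 45, so p* = $9 and q* = 300.
With the tax collected from sellers, supply shifts: qs = (p − 8) + 291.
New equilibrium: consumers pay $10.6, sellers receive $2.6, q = 293.6. (Wedge: pb − ps = 8.)
Burden on consumers: $1.6; on sellers: $6.4. (They sum to $8.)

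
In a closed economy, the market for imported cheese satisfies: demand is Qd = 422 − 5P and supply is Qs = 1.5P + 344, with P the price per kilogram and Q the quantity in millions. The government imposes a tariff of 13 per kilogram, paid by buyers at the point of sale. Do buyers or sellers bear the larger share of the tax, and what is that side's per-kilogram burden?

Sellers bear the larger share: 10 per kilogram.

Without the tax, 422 − 5P = 1.5P + 344 gives 6.5P = 78, so P* = 12 and Q* = 362.
With the tax collected from buyers, demand (in seller-price terms) shifts: Qd = 422 − 5(P + 13).
Solving gives Q = 347 with buyers paying 15 and sellers receiving 2 (the 13 wedge).
Per-kilogram burden: buyers 3, sellers 10.
Sellers take the larger share because supply is less price-elastic here (demand slope 5 vs supply slope 1.5).
The less price-elastic side of the market bears the larger share of a per-unit tax.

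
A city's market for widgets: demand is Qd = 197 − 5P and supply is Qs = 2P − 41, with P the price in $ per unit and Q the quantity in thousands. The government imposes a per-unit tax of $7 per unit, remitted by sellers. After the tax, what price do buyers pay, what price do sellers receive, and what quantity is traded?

Buyers pay $36; sellers receive $29; quantity = 17.

Before the tax: set 197 − 5P = 2P − 41 → P* = $34, Q* = 27.
With the tax collected from sellers, supply shifts: Qs = 2(P − 7) − 41.
Solving gives Q = 17 with buyers paying $36 and sellers receiving $29 (the $7 wedge).
The less price-elastic side of the market bears the larger share of a per-unit tax.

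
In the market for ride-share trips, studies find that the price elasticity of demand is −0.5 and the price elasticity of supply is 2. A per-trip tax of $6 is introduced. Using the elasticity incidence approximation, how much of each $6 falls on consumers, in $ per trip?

Incidence ratio: consumers' share ≈ εs / (εs + |εd|) = 2 / (2 + 0.5) = 0.8.
So consumers bear ≈ 0.8 × $6 = $4.8; suppliers bear $1.2.

Consumers bear ≈ $4.8 per trip.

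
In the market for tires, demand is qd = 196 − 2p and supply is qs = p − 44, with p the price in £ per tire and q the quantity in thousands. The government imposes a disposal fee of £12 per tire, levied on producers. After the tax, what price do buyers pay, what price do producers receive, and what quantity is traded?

Before the tax: set 196 − 2p = p − 44 → p* = £80, q* = 36.
With the tax collected from producers, supply shifts: qs = (p − 12) − 44.
Solving gives q = 28 with buyers paying £84 and producers receiving £72 (the £12 wedge).
The less price-elastic side of the market bears the larger share of a per-unit tax.

Buyers pay £84; producers receive £72; quantity = 28.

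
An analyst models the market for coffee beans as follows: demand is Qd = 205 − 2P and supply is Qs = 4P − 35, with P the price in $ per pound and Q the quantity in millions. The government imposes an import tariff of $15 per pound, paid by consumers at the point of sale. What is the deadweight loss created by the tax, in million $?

Deadweight loss = $150 million.

Before the tax: set 205 − 2P = 4P − 35 → P* = $40, Q* = 125.
With the tax collected from consumers, demand (in seller-price terms) shifts: Qd = 205 − 2(P + 15).
New equilibrium: consumers pay $50, suppliers receive $35, Q = 105. (Wedge: Pb − Ps = 15.)
Quantity falls by |ΔQ| = |125 − 105| = 20.
DWL = ½ · t · |ΔQ| = ½ · 15 · 20 = $150.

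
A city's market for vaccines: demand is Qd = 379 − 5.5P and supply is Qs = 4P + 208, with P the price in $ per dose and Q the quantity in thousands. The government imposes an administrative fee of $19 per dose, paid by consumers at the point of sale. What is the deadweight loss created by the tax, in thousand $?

Deadweight loss = $418 thousand.

Before the tax: set 379 − 5.5P = 4P + 208 → P* = $18, Q* = 280.
With the tax collected from consumers, demand (in seller-price terms) shifts: Qd = 379 − 5.5(P + 19).
Solving gives Q = 236 with consumers paying $26 and suppliers receiving $7 (the $19 wedge).
Quantity falls by |ΔQ| = |280 − 236| = 44.
DWL = ½ · t · |ΔQ| = ½ · 19 · 44 = $418.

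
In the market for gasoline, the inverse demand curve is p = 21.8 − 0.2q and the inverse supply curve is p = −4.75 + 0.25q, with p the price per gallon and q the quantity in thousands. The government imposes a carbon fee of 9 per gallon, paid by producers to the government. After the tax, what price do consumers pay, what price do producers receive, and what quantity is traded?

Consumers pay 14; producers receive 5; quantity = 39.

Rewrite in direct form: qd = 109 − 5p and qs = 4p + 19.
Before the tax: set 109 − 5p = 4p + 19 → p* = 10, q* = 59.
With the tax collected from producers, supply shifts: qs = 4(p − 9) + 19.
Solving gives q = 39 with consumers paying 14 and producers receiving 5 (the 9 wedge).
The less price-elastic side of the market bears the larger share of a per-unit tax.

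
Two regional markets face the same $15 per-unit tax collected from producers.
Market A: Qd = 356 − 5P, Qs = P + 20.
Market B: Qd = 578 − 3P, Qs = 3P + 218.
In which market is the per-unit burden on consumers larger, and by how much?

Market A: pre-tax P* = $56, Q* = 76; post-tax Q = 63.5; per-unit burden on consumers = $2.5.
Market B: pre-tax P* = $60, Q* = 398; post-tax Q = 375.5; per-unit burden on consumers = $7.5.
Difference: $2.5 vs $7.5 → market B is larger by $5.

Market B, by $5.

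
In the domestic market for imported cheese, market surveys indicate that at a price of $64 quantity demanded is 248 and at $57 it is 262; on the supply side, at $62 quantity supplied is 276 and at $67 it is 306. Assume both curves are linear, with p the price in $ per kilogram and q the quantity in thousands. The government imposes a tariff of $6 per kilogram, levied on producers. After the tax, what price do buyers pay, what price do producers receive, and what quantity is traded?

Buyers pay $63.5; producers receive $57.5; quantity = 249.

Demand slope: (262 − 248)/(57 − 64) = -2, so qd = 376 − 2p.
Supply slope: (306 − 276)/(67 − 62) = 6, so qs = 6p − 96.
Without the tax, 376 − 2p = 6p − 96 gives 8p = 472, so p* = $59 and q* = 258.
With the tax collected from producers, supply shifts: qs = 6(p − 6) − 96.
New equilibrium: buyers pay $63.5, producers receive $57.5, q = 249. (Wedge: pb − ps = 6.)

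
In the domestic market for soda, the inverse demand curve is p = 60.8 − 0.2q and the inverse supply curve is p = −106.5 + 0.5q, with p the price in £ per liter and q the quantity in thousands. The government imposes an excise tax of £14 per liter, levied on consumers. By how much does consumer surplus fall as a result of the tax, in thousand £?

Consumer surplus falls by £916 thousand.

Rewrite in direct form: qd = 304 − 5p and qs = 2p + 213.
Without the tax, 304 − 5p = 2p + 213 gives 7p = 91, so p* = £13 and q* = 239.
With the tax collected from consumers, demand (in seller-price terms) shifts: qd = 304 − 5(p + 14).
New equilibrium: consumers pay £17, sellers receive £3, q = 219. (Wedge: pb − ps = 14.)
ΔCS is the trapezoid between Q = 219 and Q = 239 of height £4: ½ · (239 + 219) · 4 = £916.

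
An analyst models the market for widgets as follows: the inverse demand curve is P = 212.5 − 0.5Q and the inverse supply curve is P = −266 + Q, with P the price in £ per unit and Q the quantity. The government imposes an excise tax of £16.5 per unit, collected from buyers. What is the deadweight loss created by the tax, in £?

Deadweight loss = £90.75.

Rewrite in direct form: Qd = 425 − 2P and Qs = P + 266.
Without the tax, 425 − 2P = P + 266 gives 3P = 159, so P* = £53 and Q* = 319.
With the tax collected from buyers, demand (in seller-price terms) shifts: Qd = 425 − 2(P + 16.5).
Solving gives Q = 308 with buyers paying £58.5 and producers receiving £42 (the £16.5 wedge).
Quantity falls by |ΔQ| = |319 − 308| = 11.
DWL = ½ · t · |ΔQ| = ½ · 16.5 · 11 = £90.75.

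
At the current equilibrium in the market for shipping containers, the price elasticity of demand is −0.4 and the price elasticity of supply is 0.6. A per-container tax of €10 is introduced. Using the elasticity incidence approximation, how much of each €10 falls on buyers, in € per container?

Buyers bear ≈ €6 per container.

Incidence ratio: buyers' share ≈ εs / (εs + |εd|) = 0.6 / (0.6 + 0.4) = 0.6.
So buyers bear ≈ 0.6 × €10 = €6; suppliers bear €4.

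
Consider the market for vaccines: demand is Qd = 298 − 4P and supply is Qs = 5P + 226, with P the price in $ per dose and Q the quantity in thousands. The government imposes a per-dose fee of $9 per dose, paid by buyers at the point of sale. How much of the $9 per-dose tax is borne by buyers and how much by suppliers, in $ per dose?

Buyers bear $5 per dose; suppliers bear $4 per dose.

Without the tax, 298 − 4P = 5P + 226 gives 9P = 72, so P* = $8 and Q* = 266.
With the tax collected from buyers, demand (in seller-price terms) shifts: Qd = 298 − 4(P + 9).
Solving gives Q = 246 with buyers paying $13 and suppliers receiving $4 (the $9 wedge).
Burden on buyers: $5; on suppliers: $4. (They sum to $9.)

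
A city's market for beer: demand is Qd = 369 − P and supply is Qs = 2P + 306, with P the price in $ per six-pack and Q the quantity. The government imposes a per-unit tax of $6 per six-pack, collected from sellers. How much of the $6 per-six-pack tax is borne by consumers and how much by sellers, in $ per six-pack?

Without the tax, 369 − P = 2P + 306 gives 3P = 63, so P* = $21 and Q* = 348.
With the tax collected from sellers, supply shifts: Qs = 2(P − 6) + 306.
New equilibrium: consumers pay $25, sellers receive $19, Q = 344. (Wedge: Pb − Ps = 6.)
Burden on consumers: $4; on sellers: $2. (They sum to $6.)
The less price-elastic side of the market bears the larger share of a per-unit tax.

Consumers bear $4 per six-pack; sellers bear $2 per six-pack.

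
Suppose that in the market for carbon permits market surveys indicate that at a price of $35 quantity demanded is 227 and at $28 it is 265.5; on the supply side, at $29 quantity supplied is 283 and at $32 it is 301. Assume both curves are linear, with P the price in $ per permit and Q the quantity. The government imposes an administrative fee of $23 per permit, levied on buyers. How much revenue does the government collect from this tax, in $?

Tax revenue = $4715.

Demand slope: (265.5 − 227)/(28 − 35) = -5.5, so Qd = 419.5 − 5.5P.
Supply slope: (301 − 283)/(32 − 29) = 6, so Qs = 6P + 109.
Without the tax, 419.5 − 5.5P = 6P + 109 gives 11.5P = 310.5, so P* = $27 and Q* = 271.
With the tax collected from buyers, demand (in seller-price terms) shifts: Qd = 419.5 − 5.5(P + 23).
New equilibrium: buyers pay $39, producers receive $16, Q = 205. (Wedge: Pb − Ps = 23.)
Revenue = t · Q = 23 · 205 = $4715.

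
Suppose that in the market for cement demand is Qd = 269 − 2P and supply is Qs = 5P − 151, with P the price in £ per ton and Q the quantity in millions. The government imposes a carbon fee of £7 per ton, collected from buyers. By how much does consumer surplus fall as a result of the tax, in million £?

Consumer surplus falls by £720 million.

Before the tax: set 269 − 2P = 5P − 151 → P* = £60, Q* = 149.
With the tax collected from buyers, demand (in seller-price terms) shifts: Qd = 269 − 2(P + 7).
New equilibrium: buyers pay £65, sellers receive £58, Q = 139. (Wedge: Pb − Ps = 7.)
ΔCS is the trapezoid between Q = 139 and Q = 149 of height £5: ½ · (149 + 139) · 5 = £720.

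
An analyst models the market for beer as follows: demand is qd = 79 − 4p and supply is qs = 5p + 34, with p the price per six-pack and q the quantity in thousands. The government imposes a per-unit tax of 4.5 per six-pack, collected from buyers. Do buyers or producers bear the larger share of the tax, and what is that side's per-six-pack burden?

Before the tax: set 79 − 4p = 5p + 34 → p* = 5, q* = 59.
With the tax collected from buyers, demand (in seller-price terms) shifts: qd = 79 − 4(p + 4.5).
New equilibrium: buyers pay 7.5, producers receive 3, q = 49. (Wedge: pb − ps = 4.5.)
Per-six-pack burden: buyers 2.5, producers 2.
Buyers take the larger share because demand is less price-elastic here (demand slope 4 vs supply slope 5).
The less price-elastic side of the market bears the larger share of a per-unit tax.

Buyers bear the larger share: 2.5 per six-pack.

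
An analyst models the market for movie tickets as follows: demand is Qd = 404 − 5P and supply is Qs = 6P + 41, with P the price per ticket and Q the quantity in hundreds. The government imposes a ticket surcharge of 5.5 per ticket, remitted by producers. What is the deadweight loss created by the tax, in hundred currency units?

Deadweight loss = 41.25 hundred.

Without the tax, 404 − 5P = 6P + 41 gives 11P = 363, so P* = 33 and Q* = 239.
With the tax collected from producers, supply shifts: Qs = 6(P − 5.5) + 41.
New equilibrium: buyers pay 36, producers receive 30.5, Q = 224. (Wedge: Pb − Ps = 5.5.)
Quantity falls by |ΔQ| = |239 − 224| = 15.
DWL = ½ · t · |ΔQ| = ½ · 5.5 · 15 = 41.25.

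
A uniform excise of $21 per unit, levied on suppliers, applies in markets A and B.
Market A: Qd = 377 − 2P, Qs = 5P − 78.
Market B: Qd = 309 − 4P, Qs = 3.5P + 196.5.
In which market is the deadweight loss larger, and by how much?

Market B, by $96.6.

Market A: pre-tax P* = $65, Q* = 247; post-tax Q = 217; deadweight loss = $315.
Market B: pre-tax P* = $15, Q* = 249; post-tax Q = 209.8; deadweight loss = $411.6.
Difference: $315 vs $411.6 → market B is larger by $96.6.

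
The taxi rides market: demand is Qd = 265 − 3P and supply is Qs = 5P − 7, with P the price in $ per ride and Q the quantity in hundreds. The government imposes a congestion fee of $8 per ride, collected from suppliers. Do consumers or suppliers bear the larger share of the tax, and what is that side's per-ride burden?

Consumers bear the larger share: $5 per ride.

Without the tax, 265 − 3P = 5P − 7 gives 8P = 272, so P* = $34 and Q* = 163.
With the tax collected from suppliers, supply shifts: Qs = 5(P − 8) − 7.
New equilibrium: consumers pay $39, suppliers receive $31, Q = 148. (Wedge: Pb − Ps = 8.)
Per-ride burden: consumers $5, suppliers $3.
Consumers take the larger share because demand is less price-elastic here (demand slope 3 vs supply slope 5).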